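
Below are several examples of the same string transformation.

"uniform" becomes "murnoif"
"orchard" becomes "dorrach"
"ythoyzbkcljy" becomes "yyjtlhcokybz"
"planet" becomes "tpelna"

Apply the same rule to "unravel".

luenvra

The rule is to reverse the string, then take characters alternately from the front and the back (1st, last, 2nd, 2nd-last, ...).
Working it through for "unravel": intermediate "levarnu", final "luenvra".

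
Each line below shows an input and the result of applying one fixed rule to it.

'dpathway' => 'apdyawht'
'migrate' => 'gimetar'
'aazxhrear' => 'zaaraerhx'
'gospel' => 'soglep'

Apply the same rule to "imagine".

Each output is the input with this applied: reverse the string, then move the last 3 characters to the front (rotate right by 3).
For "imagine", step one produces "enigami"; step two turns that into "amienig".

amienig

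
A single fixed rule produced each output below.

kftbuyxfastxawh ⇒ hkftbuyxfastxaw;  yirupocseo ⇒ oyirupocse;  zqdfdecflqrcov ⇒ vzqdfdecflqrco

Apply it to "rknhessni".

irknhessn

Each output is the input with this applied: move the last character to the front.
"rknhessni" → "irknhessn".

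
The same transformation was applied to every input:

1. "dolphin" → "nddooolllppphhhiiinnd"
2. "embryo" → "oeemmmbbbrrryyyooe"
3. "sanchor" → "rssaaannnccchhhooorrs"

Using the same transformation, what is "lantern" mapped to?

The transformation: repeat every character 3 times, then swap the first and last characters.
Applying both steps to "lantern": "lllaaannnttteeerrrnnn", then "nllaaannnttteeerrrnnl".

nllaaannnttteeerrrnnl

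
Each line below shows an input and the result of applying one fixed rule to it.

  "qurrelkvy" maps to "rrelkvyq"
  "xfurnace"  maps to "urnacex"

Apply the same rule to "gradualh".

Each output is the input with this applied: move the first character to the end, then delete the first character.
Applying both steps to "gradualh": "radualhg", then "adualhg".

adualhg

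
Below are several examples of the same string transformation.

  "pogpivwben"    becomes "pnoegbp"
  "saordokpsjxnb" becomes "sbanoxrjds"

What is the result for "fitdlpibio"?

The pattern: take characters alternately from the front and the back (1st, last, 2nd, 2nd-last, ...), then delete the last 3 characters.
"fitdlpibio" → "foiitbdilp" → "foiitbd".

foiitbd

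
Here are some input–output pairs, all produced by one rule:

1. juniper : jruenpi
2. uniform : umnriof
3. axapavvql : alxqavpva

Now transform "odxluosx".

In each case the input is transformed by: take characters alternately from the front and the back (1st, last, 2nd, 2nd-last, ...).
So "odxluosx" becomes "oxdsxolu".

oxdsxolu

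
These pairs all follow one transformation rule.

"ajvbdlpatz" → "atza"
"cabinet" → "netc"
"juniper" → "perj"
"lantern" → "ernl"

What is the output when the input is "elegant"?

Rule — move the first character to the end, then keep only the last 4 characters.
Starting from "elegant": after the first operation, "legante"; after the second, "ante".

ante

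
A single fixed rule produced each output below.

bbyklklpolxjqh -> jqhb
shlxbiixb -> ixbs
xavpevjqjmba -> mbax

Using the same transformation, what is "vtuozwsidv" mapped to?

idvv

What's happening: move the first character to the end, then keep only the last 4 characters.
Working it through for "vtuozwsidv": intermediate "tuozwsidvv", final "idvv".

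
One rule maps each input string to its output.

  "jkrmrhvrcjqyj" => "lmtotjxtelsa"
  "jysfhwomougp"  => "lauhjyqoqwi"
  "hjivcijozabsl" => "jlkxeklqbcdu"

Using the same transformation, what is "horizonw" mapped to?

The rule is to delete the last character, then shift every letter 2 places forward in the alphabet (wrapping around).
"horizonw" → "horizon" → "jqtkbqp".

jqtkbqp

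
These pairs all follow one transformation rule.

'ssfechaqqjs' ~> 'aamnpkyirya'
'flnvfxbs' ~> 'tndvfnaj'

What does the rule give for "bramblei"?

The transformation: swap each adjacent pair of characters (1↔2, 3↔4, ...), then shift every letter 8 places forward in the alphabet (wrapping around).
Applying both steps to "bramblei": "rbmalbie", then "zjuitjqm".
(Check on "ssfechaqqjs": → "ssefhcqajqs" → "aamnpkyirya" ✓)

zjuitjqm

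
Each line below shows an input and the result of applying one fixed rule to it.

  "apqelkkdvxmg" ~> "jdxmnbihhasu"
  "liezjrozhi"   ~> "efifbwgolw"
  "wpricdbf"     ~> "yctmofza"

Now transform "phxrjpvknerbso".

Each output is the input with this applied: shift every letter 3 places backward in the alphabet (wrapping around), then move the last 2 characters to the front (rotate right by 2).
Starting from "phxrjpvknerbso": after the first operation, "meuogmshkboypl"; after the second, "plmeuogmshkboy".

plmeuogmshkboy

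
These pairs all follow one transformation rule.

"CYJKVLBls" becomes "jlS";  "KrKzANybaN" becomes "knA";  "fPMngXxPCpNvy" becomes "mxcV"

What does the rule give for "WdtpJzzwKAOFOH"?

TZkf

Looking at the pairs, the operation is to keep one character in every 3, starting at position 3 (positions 3rd, 6th, 9th, ...), then flip the case of every letter.
Starting from "WdtpJzzwKAOFOH": after the first operation, "tzKF"; after the second, "TZkf".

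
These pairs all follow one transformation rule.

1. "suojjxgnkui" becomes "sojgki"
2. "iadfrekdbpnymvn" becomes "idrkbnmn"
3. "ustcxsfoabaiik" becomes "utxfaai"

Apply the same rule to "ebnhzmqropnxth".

The pattern: keep every other character starting from the first (positions 1st, 3rd, 5th, ...).
For "ebnhzmqropnxth" the result is "enzqont".

enzqont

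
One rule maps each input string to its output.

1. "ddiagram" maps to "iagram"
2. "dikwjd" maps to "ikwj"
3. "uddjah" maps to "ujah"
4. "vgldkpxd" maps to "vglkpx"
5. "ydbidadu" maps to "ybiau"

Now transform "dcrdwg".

crwg

In each case the input is transformed by: remove every "d".
Doing the same to "dcrdwg": "crwg".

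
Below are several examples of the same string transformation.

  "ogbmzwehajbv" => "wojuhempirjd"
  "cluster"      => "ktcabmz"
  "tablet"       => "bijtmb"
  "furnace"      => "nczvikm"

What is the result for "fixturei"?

Each output is the input with this applied: shift every letter 8 places forward in the alphabet (wrapping around).
On "fixturei" that produces "nqfbczmq".

nqfbczmq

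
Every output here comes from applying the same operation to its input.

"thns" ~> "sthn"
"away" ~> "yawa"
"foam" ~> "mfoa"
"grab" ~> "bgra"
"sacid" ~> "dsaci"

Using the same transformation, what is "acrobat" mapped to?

tacroba

In each case the input is transformed by: move the last character to the front.
So "acrobat" becomes "tacroba".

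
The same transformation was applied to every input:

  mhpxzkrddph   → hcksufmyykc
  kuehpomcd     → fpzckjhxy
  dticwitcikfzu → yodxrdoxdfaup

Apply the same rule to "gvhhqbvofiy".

Rule — shift every letter 5 places backward in the alphabet (wrapping around).
Doing the same to "gvhhqbvofiy": "bqcclwqjadt".

bqcclwqjadt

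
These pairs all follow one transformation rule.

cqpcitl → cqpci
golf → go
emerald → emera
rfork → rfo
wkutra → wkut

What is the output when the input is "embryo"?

embr

Looking at the pairs, the operation is to delete the last 2 characters.
So "embryo" becomes "embr".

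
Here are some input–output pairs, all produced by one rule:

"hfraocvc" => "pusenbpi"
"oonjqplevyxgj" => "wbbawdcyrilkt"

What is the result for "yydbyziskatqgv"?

What's happening: shift every letter 13 places forward in the alphabet (wrapping around) — i.e. ROT13, then move the last character to the front.
"yydbyziskatqgv" → "llqolmvfxngdti" → "illqolmvfxngdt".

illqolmvfxngdt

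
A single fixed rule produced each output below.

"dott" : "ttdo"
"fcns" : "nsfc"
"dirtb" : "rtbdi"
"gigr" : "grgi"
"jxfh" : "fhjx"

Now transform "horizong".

Looking at the pairs, the operation is to move the first 2 characters to the end (rotate left by 2).
For "horizong" the result is "rizongho".

rizongho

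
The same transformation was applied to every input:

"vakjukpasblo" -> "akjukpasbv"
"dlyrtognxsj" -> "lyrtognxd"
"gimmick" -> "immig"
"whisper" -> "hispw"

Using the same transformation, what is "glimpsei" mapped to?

What's happening: delete the last 2 characters, then move the first character to the end.
Starting from "glimpsei": after the first operation, "glimps"; after the second, "limpsg".
(Check on "vakjukpasblo": → "vakjukpasb" → "akjukpasbv" ✓)

limpsg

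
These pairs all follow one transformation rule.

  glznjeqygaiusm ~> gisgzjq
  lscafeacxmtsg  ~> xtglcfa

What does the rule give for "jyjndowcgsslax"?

gsajjdw

The rule is to keep every other character starting from the first (positions 1st, 3rd, 5th, ...), then move the last 3 characters to the front (rotate right by 3).
Applying both steps to "jyjndowcgsslax": "jjdwgsa", then "gsajjdw".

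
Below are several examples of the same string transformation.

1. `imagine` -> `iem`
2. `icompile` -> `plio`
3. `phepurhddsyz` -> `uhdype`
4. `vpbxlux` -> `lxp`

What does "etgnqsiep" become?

qipt

Rule — move the first 3 characters to the end (rotate left by 3), then keep every other character starting from the second (positions 2nd, 4th, 6th, ...).
For "etgnqsiep", step one produces "nqsiepetg"; step two turns that into "qipt".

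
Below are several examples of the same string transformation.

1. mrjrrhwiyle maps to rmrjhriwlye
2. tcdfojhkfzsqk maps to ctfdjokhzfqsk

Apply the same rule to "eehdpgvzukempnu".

Each output is the input with this applied: swap each adjacent pair of characters (1↔2, 3↔4, ...).
Doing the same to "eehdpgvzukempnu": "eedhgpzvkumenpu".

eedhgpzvkumenpu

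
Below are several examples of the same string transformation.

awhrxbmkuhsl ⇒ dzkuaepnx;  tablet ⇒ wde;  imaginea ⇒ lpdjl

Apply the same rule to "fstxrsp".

ivwa

Looking at the pairs, the operation is to shift every letter 3 places forward in the alphabet (wrapping around), then delete the last 3 characters.
On "fstxrsp": the first step gives "ivwauvs", and the second then gives "ivwa".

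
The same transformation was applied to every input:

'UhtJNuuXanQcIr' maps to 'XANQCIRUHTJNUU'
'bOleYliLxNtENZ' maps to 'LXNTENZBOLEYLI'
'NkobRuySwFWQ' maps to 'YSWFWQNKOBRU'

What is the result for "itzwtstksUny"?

TKSUNYITZWTS

The transformation: swap the front and back halves of the string, then convert every letter to uppercase.
So "itzwtstksUny" becomes "TKSUNYITZWTS".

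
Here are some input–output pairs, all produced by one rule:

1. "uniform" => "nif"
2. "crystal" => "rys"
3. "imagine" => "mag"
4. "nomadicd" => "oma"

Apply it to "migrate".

igr

The rule is to move the first character to the end, then keep only the first 3 characters.
For "migrate", step one produces "igratem"; step two turns that into "igr".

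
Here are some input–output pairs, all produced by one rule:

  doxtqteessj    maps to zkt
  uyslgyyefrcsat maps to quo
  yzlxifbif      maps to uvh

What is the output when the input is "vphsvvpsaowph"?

In each case the input is transformed by: shift every letter 4 places backward in the alphabet (wrapping around), then keep only the first 3 characters.
Applying that to "vphsvvpsaowph" gives "rld".

rld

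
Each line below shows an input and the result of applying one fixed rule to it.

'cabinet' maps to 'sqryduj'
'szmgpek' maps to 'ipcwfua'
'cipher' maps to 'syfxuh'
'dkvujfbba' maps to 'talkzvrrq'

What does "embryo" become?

ucrhoe

Rule — shift every letter 10 places backward in the alphabet (wrapping around).
So "embryo" becomes "ucrhoe".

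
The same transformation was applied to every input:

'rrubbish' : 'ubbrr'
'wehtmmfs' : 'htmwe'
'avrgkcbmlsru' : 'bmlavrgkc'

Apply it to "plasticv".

astpl

The rule is to delete the last 3 characters, then move the last 3 characters to the front (rotate right by 3).
On "plasticv": the first step gives "plast", and the second then gives "astpl".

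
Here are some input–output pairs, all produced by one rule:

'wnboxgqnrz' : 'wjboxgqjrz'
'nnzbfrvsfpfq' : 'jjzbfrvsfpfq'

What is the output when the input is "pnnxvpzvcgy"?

pjjxvpzvcgy

The rule is to replace every "n" with "j".
For "pnnxvpzvcgy" the result is "pjjxvpzvcgy".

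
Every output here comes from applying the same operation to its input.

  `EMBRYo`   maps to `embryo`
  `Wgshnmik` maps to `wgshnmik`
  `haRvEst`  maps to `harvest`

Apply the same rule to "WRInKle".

wrinkle

The transformation: convert every letter to lowercase.
Doing the same to "WRInKle": "wrinkle".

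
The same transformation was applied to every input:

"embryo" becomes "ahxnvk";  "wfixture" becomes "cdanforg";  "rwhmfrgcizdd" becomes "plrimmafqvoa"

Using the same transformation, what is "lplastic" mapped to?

bcrluyuj

The rule is to swap the front and back halves of the string, then shift every letter 9 places forward in the alphabet (wrapping around).
So "lplastic" becomes "bcrluyuj".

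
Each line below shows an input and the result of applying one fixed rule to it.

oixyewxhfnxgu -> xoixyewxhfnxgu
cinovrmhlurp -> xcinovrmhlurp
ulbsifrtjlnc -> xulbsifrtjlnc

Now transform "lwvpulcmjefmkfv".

xlwvpulcmjefmkfv

Each output is the input with this applied: prepend "x".
So "lwvpulcmjefmkfv" becomes "xlwvpulcmjefmkfv".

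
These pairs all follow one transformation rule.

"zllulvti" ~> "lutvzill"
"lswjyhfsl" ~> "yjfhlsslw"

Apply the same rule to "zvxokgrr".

korgzrxv

The transformation: move the first 3 characters to the end (rotate left by 3), then swap each adjacent pair of characters (1↔2, 3↔4, ...).
Starting from "zvxokgrr": after the first operation, "okgrrzvx"; after the second, "korgzrxv".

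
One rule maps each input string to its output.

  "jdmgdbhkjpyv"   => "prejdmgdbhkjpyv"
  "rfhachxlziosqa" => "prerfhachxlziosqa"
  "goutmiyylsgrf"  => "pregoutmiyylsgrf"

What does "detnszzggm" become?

Each output is the input with this applied: prepend "pre".
For "detnszzggm" the result is "predetnszzggm".

predetnszzggm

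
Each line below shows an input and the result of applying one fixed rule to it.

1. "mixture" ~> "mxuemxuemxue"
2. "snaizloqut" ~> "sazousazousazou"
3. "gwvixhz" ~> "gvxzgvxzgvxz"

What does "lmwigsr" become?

lwgrlwgrlwgr

The transformation: keep every other character starting from the first (positions 1st, 3rd, 5th, ...), then write the whole string 3 times in a row.
Starting from "lmwigsr": after the first operation, "lwgr"; after the second, "lwgrlwgrlwgr".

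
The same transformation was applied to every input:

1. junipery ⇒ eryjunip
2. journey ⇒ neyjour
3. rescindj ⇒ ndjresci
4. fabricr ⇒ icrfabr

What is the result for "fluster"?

terflus

The transformation: move the last 3 characters to the front (rotate right by 3).
"fluster" → "terflus".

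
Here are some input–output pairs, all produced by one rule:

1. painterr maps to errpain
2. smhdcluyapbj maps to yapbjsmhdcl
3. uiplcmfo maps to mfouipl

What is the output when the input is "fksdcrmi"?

Looking at the pairs, the operation is to swap the front and back halves of the string, then delete the first character.
Working it through for "fksdcrmi": intermediate "crmifksd", final "rmifksd".

rmifksd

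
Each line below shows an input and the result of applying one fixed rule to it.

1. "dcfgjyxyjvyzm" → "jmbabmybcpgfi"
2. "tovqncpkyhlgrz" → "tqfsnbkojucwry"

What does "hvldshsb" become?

Rule — shift every letter 3 places forward in the alphabet (wrapping around), then move the first 3 characters to the end (rotate left by 3).
Starting from "hvldshsb": after the first operation, "kyogvkve"; after the second, "gvkvekyo".

gvkvekyo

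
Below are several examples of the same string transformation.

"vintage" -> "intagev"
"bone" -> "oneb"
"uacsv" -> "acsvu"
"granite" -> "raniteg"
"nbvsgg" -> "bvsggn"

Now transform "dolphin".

Looking at the pairs, the operation is to move the first character to the end.
Doing the same to "dolphin": "olphind".

olphind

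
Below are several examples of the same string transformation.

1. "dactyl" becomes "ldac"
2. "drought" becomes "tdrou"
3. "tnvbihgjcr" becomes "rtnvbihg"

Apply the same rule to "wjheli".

The pattern: move the last character to the front, then delete the last 2 characters.
For "wjheli", step one produces "iwjhel"; step two turns that into "iwjh".

iwjh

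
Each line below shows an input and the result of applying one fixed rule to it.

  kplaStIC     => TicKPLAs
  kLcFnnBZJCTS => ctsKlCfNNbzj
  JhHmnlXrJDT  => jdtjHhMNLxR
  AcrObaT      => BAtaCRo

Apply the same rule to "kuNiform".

The transformation: move the last 3 characters to the front (rotate right by 3), then flip the case of every letter.
For "kuNiform", step one produces "ormkuNif"; step two turns that into "ORMKUnIF".

ORMKUnIF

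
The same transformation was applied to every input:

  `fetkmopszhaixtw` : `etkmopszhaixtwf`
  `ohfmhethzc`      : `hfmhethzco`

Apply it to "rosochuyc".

The transformation: move the first character to the end.
For "rosochuyc" the result is "osochuycr".

osochuycr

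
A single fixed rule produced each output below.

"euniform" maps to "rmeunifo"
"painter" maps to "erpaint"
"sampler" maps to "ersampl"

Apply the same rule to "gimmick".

ckgimmi

Rule — move the last 2 characters to the front (rotate right by 2).
Applying that to "gimmick" gives "ckgimmi".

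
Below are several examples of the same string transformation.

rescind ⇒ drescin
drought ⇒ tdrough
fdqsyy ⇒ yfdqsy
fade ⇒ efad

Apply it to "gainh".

In each case the input is transformed by: move the last character to the front.
"gainh" → "hgain".

hgain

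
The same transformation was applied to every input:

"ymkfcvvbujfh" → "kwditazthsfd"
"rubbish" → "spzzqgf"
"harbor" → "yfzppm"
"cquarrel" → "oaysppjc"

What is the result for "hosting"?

mfrqlge

Looking at the pairs, the operation is to shift every letter 2 places backward in the alphabet (wrapping around), then swap each adjacent pair of characters (1↔2, 3↔4, ...).
For "hosting", step one produces "fmqrgle"; step two turns that into "mfrqlge".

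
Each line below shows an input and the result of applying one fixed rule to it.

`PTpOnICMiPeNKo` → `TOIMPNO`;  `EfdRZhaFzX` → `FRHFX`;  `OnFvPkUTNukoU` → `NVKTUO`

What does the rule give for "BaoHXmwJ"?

AHMJ

The rule is to keep every other character starting from the second (positions 2nd, 4th, 6th, ...), then convert every letter to uppercase.
So "BaoHXmwJ" becomes "AHMJ".
(Check on "EfdRZhaFzX": → "fRhFX" → "FRHFX" ✓)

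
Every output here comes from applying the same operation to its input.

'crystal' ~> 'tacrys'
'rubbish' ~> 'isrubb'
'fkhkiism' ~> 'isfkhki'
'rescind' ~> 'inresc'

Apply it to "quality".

itqual

The pattern: delete the last character, then move the last 2 characters to the front (rotate right by 2).
"quality" → "qualit" → "itqual".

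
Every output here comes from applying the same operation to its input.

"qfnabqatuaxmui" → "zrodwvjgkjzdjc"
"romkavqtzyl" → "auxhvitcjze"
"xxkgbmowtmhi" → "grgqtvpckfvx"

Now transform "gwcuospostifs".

pbfolrdcxbbxy

The transformation: take characters alternately from the front and the back (1st, last, 2nd, 2nd-last, ...), then shift every letter 9 places forward in the alphabet (wrapping around).
Starting from "gwcuospostifs": after the first operation, "gswfciutossop"; after the second, "pbfolrdcxbbxy".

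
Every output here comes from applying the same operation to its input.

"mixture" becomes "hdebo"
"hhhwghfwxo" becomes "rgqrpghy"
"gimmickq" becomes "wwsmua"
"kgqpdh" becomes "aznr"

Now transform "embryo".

lbiy

The transformation: shift every letter 10 places forward in the alphabet (wrapping around), then delete the first 2 characters.
Applying that to "embryo" gives "lbiy".
(Check on "hhhwghfwxo": → "rrrgqrpghy" → "rgqrpghy" ✓)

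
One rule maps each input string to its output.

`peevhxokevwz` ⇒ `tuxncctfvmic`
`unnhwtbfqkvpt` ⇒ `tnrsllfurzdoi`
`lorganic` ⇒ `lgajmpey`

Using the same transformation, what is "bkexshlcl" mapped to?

The transformation: move the last 3 characters to the front (rotate right by 3), then shift every letter 2 places backward in the alphabet (wrapping around).
For "bkexshlcl", step one produces "lclbkexsh"; step two turns that into "jajzicvqf".

jajzicvqf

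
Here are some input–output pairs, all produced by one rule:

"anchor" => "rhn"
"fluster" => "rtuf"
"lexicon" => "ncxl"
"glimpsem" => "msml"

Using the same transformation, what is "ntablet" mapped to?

tlan

Looking at the pairs, the operation is to reverse the string, then keep every other character starting from the first (positions 1st, 3rd, 5th, ...).
Applying both steps to "ntablet": "telbatn", then "tlan".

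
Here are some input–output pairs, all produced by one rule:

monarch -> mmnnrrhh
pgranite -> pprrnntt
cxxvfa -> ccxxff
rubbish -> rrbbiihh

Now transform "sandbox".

ssnnbbxx

Rule — keep every other character starting from the first (positions 1st, 3rd, 5th, ...), then double every character.
Doing the same to "sandbox": "ssnnbbxx".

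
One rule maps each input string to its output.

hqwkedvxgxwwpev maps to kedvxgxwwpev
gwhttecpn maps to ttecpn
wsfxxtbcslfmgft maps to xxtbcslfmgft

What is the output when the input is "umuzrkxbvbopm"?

zrkxbvbopm

Looking at the pairs, the operation is to delete the first 3 characters.
"umuzrkxbvbopm" → "zrkxbvbopm".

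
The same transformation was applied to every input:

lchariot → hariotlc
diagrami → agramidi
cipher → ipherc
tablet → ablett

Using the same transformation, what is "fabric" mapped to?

abricf

The pattern: move the last 2 characters to the front (rotate right by 2), then swap the front and back halves of the string.
"fabric" → "icfabr" → "abricf".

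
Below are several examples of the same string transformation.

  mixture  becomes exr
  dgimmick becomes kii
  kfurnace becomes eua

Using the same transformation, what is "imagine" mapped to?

ean

The rule is to move the last character to the front, then keep one character in every 3, starting at position 1 (positions 1st, 4th, 7th, ...).
Working it through for "imagine": intermediate "eimagin", final "ean".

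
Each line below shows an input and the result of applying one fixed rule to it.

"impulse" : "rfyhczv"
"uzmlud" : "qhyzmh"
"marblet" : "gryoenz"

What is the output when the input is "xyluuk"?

What's happening: shift every letter 13 places forward in the alphabet (wrapping around) — i.e. ROT13, then reverse the string.
Applying both steps to "xyluuk": "klyhhx", then "xhhylk".

xhhylk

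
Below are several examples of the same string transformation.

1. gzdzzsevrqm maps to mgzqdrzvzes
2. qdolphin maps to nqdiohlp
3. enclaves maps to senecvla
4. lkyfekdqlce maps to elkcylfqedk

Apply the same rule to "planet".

tplean

In each case the input is transformed by: swap the first and last characters, then take characters alternately from the front and the back (1st, last, 2nd, 2nd-last, ...).
"planet" → "tlanep" → "tplean".
(Check on "gzdzzsevrqm": → "mzdzzsevrqg" → "mgzqdrzvzes" ✓)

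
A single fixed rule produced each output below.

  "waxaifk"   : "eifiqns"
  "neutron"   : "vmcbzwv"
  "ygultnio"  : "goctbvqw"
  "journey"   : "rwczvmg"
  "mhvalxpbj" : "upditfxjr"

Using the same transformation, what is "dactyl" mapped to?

likbgt

The pattern: shift every letter 8 places forward in the alphabet (wrapping around).
"dactyl" → "likbgt".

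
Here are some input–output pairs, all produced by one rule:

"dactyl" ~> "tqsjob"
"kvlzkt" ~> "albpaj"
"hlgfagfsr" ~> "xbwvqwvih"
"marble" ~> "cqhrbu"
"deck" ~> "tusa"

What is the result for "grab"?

whqr

What's happening: shift every letter 10 places backward in the alphabet (wrapping around).
On "grab" that produces "whqr".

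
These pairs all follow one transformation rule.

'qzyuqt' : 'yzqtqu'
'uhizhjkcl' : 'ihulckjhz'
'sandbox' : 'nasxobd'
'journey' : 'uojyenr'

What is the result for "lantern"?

nalnret

The pattern: move the first 3 characters to the end (rotate left by 3), then reverse the string.
"lantern" → "nalnret".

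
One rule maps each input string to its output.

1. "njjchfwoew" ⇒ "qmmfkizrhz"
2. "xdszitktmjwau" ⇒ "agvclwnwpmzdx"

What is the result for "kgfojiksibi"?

njirmlnvlel

Each output is the input with this applied: shift every letter 3 places forward in the alphabet (wrapping around).
So "kgfojiksibi" becomes "njirmlnvlel".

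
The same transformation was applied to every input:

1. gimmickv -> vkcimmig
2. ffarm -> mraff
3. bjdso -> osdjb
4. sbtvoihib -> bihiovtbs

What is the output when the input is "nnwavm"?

mvawnn

The transformation: reverse the string.
"nnwavm" → "mvawnn".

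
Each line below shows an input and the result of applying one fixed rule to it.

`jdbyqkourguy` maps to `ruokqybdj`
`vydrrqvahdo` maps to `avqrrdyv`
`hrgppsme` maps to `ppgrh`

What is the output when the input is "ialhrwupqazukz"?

zaqpuwrhlai

Looking at the pairs, the operation is to reverse the string, then delete the first 3 characters.
Starting from "ialhrwupqazukz": after the first operation, "zkuzaqpuwrhlai"; after the second, "zaqpuwrhlai".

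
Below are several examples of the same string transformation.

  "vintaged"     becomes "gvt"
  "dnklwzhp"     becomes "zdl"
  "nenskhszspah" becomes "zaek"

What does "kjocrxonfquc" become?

The rule is to swap the front and back halves of the string, then keep one character in every 3, starting at position 2 (positions 2nd, 5th, 8th, ...).
For "kjocrxonfquc", step one produces "onfquckjocrx"; step two turns that into "nujr".

nujr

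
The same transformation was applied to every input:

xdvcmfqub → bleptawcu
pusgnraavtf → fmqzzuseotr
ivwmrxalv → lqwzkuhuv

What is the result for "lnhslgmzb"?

rkflyakmg

In each case the input is transformed by: move the first 3 characters to the end (rotate left by 3), then shift every letter 1 place backward in the alphabet (wrapping around).
Applying both steps to "lnhslgmzb": "slgmzblnh", then "rkflyakmg".
(Check on "pusgnraavtf": → "gnraavtfpus" → "fmqzzuseotr" ✓)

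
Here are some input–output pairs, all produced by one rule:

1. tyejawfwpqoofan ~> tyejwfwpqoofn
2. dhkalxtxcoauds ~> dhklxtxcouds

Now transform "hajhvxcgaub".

hjhvxcgub

The rule is to remove every "a".
"hajhvxcgaub" → "hjhvxcgub".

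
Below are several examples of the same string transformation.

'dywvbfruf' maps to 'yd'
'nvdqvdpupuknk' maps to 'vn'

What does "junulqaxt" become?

What's happening: reverse the string, then keep only the last 2 characters.
Starting from "junulqaxt": after the first operation, "txaqlunuj"; after the second, "uj".

uj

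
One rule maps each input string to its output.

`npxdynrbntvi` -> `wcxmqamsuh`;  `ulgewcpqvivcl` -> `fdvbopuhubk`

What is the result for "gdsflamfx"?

rekzlew

What's happening: shift every letter 1 place backward in the alphabet (wrapping around), then delete the first 2 characters.
For "gdsflamfx", step one produces "fcrekzlew"; step two turns that into "rekzlew".
(Check on "npxdynrbntvi": → "mowcxmqamsuh" → "wcxmqamsuh" ✓)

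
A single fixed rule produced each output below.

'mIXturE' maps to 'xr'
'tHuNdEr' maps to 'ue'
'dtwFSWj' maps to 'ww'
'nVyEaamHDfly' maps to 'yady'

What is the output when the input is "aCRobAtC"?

The transformation: keep one character in every 3, starting at position 3 (positions 3rd, 6th, 9th, ...), then convert every letter to lowercase.
"aCRobAtC" → "RA" → "ra".

ra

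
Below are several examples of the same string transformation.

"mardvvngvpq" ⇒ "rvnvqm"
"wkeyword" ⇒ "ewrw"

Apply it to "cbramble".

The pattern: keep every other character starting from the first (positions 1st, 3rd, 5th, ...), then move the first character to the end.
On "cbramble": the first step gives "crml", and the second then gives "rmlc".
(Check on "wkeyword": → "wewr" → "ewrw" ✓)

rmlc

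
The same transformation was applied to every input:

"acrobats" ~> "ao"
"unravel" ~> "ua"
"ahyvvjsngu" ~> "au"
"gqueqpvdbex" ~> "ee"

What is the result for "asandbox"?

The rule is to keep one character in every 3, starting at position 1 (positions 1st, 4th, 7th, ...), then keep only the vowels.
For "asandbox", step one produces "ano"; step two turns that into "ao".

ao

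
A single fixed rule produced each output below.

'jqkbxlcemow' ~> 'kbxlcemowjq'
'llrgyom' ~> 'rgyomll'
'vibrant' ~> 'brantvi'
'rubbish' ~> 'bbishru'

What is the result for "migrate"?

Looking at the pairs, the operation is to move the first 2 characters to the end (rotate left by 2).
Doing the same to "migrate": "gratemi".

gratemi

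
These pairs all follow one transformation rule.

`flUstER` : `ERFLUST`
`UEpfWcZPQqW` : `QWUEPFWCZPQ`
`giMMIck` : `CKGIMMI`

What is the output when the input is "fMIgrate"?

The rule is to move the last 2 characters to the front (rotate right by 2), then convert every letter to uppercase.
Applying both steps to "fMIgrate": "tefMIgra", then "TEFMIGRA".

TEFMIGRA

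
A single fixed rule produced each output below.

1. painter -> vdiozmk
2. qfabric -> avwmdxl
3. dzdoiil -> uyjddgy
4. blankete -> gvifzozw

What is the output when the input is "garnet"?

Each output is the input with this applied: shift every letter 5 places backward in the alphabet (wrapping around), then move the first character to the end.
Applying both steps to "garnet": "bvmizo", then "vmizob".

vmizob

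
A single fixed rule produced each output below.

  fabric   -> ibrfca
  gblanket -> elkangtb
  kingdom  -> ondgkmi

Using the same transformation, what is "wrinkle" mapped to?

Looking at the pairs, the operation is to take characters alternately from the front and the back (1st, last, 2nd, 2nd-last, ...), then move the first 3 characters to the end (rotate left by 3).
For "wrinkle", step one produces "werlikn"; step two turns that into "liknwer".

liknwer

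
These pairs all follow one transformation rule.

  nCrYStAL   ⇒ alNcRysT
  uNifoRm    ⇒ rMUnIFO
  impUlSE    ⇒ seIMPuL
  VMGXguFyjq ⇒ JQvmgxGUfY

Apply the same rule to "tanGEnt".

What's happening: move the last 2 characters to the front (rotate right by 2), then flip the case of every letter.
"tanGEnt" → "nttanGE" → "NTTANge".

NTTANge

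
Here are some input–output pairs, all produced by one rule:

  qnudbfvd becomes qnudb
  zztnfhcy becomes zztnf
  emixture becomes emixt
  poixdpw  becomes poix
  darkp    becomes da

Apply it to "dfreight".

Looking at the pairs, the operation is to delete the last 3 characters.
On "dfreight" that produces "dfrei".

dfrei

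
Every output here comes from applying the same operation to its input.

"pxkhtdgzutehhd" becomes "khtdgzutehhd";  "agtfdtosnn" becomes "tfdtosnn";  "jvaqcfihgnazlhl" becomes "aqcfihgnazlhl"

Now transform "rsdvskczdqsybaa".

In each case the input is transformed by: delete the first 2 characters.
Doing the same to "rsdvskczdqsybaa": "dvskczdqsybaa".

dvskczdqsybaa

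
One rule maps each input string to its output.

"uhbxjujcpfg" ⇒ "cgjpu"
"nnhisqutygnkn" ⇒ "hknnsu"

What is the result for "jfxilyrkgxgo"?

What's happening: sort the characters into alphabetical order, then keep every other character starting from the second (positions 2nd, 4th, 6th, ...).
Applying both steps to "jfxilyrkgxgo": "fggijklorxxy", then "gikoxy".

gikoxy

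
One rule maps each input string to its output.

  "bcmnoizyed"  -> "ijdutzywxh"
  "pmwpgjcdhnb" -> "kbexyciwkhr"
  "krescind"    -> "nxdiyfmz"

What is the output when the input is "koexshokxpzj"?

sncjfskuefjz

Looking at the pairs, the operation is to move the first 3 characters to the end (rotate left by 3), then shift every letter 5 places backward in the alphabet (wrapping around).
Applying both steps to "koexshokxpzj": "xshokxpzjkoe", then "sncjfskuefjz".
(Check on "bcmnoizyed": → "noizyedbcm" → "ijdutzywxh" ✓)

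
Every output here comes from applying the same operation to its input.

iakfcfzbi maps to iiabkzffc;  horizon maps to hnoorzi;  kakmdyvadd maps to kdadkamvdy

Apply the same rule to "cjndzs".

csjznd

Each output is the input with this applied: take characters alternately from the front and the back (1st, last, 2nd, 2nd-last, ...).
On "cjndzs" that produces "csjznd".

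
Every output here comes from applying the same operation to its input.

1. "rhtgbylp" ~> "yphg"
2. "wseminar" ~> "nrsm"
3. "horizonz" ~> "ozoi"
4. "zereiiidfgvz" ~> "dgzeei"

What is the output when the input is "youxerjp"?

What's happening: keep every other character starting from the second (positions 2nd, 4th, 6th, ...), then swap the front and back halves of the string.
For "youxerjp", step one produces "oxrp"; step two turns that into "rpox".
(Check on "horizonz": → "oioz" → "ozoi" ✓)

rpox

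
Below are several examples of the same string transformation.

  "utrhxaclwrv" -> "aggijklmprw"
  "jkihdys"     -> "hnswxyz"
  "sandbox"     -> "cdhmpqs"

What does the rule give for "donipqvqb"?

cdeffkqsx

The rule is to shift every letter 11 places backward in the alphabet (wrapping around), then sort the characters into alphabetical order.
For "donipqvqb" the result is "cdeffkqsx".
(Check on "jkihdys": → "yzxwsnh" → "hnswxyz" ✓)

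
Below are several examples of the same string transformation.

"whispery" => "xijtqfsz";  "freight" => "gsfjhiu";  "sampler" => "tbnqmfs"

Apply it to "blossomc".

cmpttpnd

The transformation: shift every letter 1 place forward in the alphabet (wrapping around).
On "blossomc" that produces "cmpttpnd".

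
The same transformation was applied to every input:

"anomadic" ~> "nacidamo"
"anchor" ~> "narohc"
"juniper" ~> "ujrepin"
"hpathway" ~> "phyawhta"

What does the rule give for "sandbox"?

asxobdn

What's happening: move the first 2 characters to the end (rotate left by 2), then reverse the string.
On "sandbox": the first step gives "ndboxsa", and the second then gives "asxobdn".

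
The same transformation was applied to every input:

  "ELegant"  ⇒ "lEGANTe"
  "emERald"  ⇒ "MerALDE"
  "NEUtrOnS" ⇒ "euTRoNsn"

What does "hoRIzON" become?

What's happening: flip the case of every letter, then move the first character to the end.
Starting from "hoRIzON": after the first operation, "HOriZon"; after the second, "OriZonH".
(Check on "ELegant": → "elEGANT" → "lEGANTe" ✓)

OriZonH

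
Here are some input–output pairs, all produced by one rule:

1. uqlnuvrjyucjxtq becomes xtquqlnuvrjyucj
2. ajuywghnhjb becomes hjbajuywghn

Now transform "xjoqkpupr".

uprxjoqkp

The transformation: move the last 3 characters to the front (rotate right by 3).
So "xjoqkpupr" becomes "uprxjoqkp".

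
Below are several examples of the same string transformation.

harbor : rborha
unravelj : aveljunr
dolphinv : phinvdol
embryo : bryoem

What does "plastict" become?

stictpla

The transformation: swap the front and back halves of the string, then move the last character to the front.
Applying both steps to "plastict": "tictplas", then "stictpla".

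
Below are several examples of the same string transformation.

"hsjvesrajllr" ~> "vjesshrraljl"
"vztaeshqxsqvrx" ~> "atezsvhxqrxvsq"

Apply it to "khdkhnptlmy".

The transformation: move the first 3 characters to the end (rotate left by 3), then take characters alternately from the front and the back (1st, last, 2nd, 2nd-last, ...).
On "khdkhnptlmy": the first step gives "khnptlmykhd", and the second then gives "kdhhnkpytml".
(Check on "vztaeshqxsqvrx": → "aeshqxsqvrxvzt" → "atezsvhxqrxvsq" ✓)

kdhhnkpytml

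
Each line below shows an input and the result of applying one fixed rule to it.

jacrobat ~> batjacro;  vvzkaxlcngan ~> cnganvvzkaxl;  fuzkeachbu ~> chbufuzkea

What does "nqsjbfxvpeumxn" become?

peumxnnqsjbfxv

What's happening: move the first character to the end, then swap the front and back halves of the string.
For "nqsjbfxvpeumxn", step one produces "qsjbfxvpeumxnn"; step two turns that into "peumxnnqsjbfxv".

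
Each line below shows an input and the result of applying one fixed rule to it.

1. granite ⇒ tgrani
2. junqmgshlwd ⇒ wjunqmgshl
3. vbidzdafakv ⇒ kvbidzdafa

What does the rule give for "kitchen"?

ekitch

The pattern: delete the last character, then move the last character to the front.
"kitchen" → "kitche" → "ekitch".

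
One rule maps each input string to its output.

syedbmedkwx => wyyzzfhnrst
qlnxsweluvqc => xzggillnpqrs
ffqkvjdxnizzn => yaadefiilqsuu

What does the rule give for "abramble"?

vvwwzghm

The rule is to sort the characters into alphabetical order, then shift every letter 5 places backward in the alphabet (wrapping around).
Doing the same to "abramble": "vvwwzghm".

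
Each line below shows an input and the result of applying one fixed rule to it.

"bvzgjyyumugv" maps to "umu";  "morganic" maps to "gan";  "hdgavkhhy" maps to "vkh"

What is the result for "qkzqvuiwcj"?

Rule — move the last 2 characters to the front (rotate right by 2), then keep only the last 3 characters.
For "qkzqvuiwcj", step one produces "cjqkzqvuiw"; step two turns that into "uiw".

uiw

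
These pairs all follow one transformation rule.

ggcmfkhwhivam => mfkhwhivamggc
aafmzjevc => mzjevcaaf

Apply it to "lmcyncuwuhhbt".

yncuwuhhbtlmc

In each case the input is transformed by: move the first 3 characters to the end (rotate left by 3).
"lmcyncuwuhhbt" → "yncuwuhhbtlmc".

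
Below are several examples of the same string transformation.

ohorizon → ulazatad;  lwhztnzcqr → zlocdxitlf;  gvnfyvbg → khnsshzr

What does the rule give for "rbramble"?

ynxqdndm

What's happening: shift every letter 12 places forward in the alphabet (wrapping around), then swap the front and back halves of the string.
Applying that to "rbramble" gives "ynxqdndm".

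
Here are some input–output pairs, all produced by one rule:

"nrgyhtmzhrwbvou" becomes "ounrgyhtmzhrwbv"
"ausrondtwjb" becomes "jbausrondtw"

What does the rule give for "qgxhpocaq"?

aqqgxhpoc

The rule is to move the last 2 characters to the front (rotate right by 2).
Doing the same to "qgxhpocaq": "aqqgxhpoc".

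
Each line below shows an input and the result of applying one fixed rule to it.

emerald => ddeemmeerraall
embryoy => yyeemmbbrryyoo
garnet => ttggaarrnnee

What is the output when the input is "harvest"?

Looking at the pairs, the operation is to double every character, then move the last 2 characters to the front (rotate right by 2).
"harvest" → "hhaarrvveesstt" → "tthhaarrvveess".
(Check on "embryoy": → "eemmbbrryyooyy" → "yyeemmbbrryyoo" ✓)

tthhaarrvveess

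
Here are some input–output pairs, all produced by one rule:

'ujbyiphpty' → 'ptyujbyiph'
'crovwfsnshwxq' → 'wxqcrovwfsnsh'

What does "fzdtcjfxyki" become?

Rule — move the last 3 characters to the front (rotate right by 3).
"fzdtcjfxyki" → "ykifzdtcjfx".

ykifzdtcjfx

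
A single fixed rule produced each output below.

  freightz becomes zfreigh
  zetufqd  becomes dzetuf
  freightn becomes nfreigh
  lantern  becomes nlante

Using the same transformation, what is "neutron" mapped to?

nneutr

In each case the input is transformed by: move the last character to the front, then delete the last character.
Applying both steps to "neutron": "nneutro", then "nneutr".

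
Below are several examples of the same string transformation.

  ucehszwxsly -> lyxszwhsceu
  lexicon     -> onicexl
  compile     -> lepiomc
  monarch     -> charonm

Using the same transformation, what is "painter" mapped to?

erntaip

Looking at the pairs, the operation is to reverse the string, then swap each adjacent pair of characters (1↔2, 3↔4, ...).
"painter" → "erntaip".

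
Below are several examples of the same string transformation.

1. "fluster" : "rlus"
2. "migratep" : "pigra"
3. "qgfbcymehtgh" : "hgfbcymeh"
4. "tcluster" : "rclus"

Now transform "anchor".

rnc

Looking at the pairs, the operation is to swap the first and last characters, then delete the last 3 characters.
"anchor" → "rnchoa" → "rnc".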